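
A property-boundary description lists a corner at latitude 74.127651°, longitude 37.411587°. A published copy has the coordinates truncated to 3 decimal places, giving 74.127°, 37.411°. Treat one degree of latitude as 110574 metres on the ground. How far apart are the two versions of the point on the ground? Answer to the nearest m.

Δlat = 74.127651 − 74.127 = +0.000651°; Δlon = 37.411587 − 37.411 = +0.000587°.
N–S: 0.000651° × 110574 m/° = 71.9837 m.
East–west at this latitude: 0.000587° × 110574 × cos 74.127° ≈ 0.000587 × 30242.7 = 17.7524 m.
Hypotenuse of the two orthogonal shifts: √(71.9837² + 17.7524²) = 74.1404 m.

74 m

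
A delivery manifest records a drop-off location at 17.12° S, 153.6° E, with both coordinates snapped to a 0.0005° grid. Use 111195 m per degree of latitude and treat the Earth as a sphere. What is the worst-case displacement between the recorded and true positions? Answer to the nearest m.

38 m

With a 0.0005° grid the true value lies within half a step, ±0.0005°/2 = ±0.00025°, of the stored one.
North–south component: 0.00025° × 111195 = 27.7988 m.
E–W at 17.12°: 0.00025° × 111195 × cos 17.12° = 0.00025 × 111195 × 0.9557 ≈ 26.567 m.
Combining orthogonally: (27.7988² + 26.567²)^½ ≈ 38.4523 m.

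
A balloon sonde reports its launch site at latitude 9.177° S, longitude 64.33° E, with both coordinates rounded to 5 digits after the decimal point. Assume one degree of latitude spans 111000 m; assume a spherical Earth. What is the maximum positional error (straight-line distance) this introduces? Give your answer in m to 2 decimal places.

Rounding to 5 decimal places leaves each coordinate within ±5e-06° of the true value.
N–S: 5e-06° × 111000 m/° = 0.555 m.
E–W at 9.177°: 5e-06° × 111000 × cos 9.177° = 5e-06 × 111000 × 0.9872 ≈ 0.547896 m.
Combining orthogonally: (0.555² + 0.547896²)^½ ≈ 0.779882 m.

0.78 m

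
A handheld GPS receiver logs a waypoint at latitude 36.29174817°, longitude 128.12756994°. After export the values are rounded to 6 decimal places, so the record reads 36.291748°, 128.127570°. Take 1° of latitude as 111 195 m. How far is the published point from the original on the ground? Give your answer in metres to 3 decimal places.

0.020 metres

The latitude changed by +0.00000017° and the longitude by -0.00000006°.
North–south shift: 0.00000017 × 111195 = 0.0189031 m.
E–W at 36.2917°: -0.00000006° × 111195 × cos 36.2917° = -0.00000006 × 111195 × 0.8060 ≈ -0.00537748 m.
Hypotenuse of the two orthogonal shifts: √(0.0189031² + 0.00537748²) = 0.0196532 m.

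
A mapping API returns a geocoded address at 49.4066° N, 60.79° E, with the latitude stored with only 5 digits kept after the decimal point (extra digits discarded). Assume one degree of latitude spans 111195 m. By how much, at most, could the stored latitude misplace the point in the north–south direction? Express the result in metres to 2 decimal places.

1.11 metres

Truncating at 5 decimal places can drop up to a full unit in the last place, so the latitude may be off by as much as 1e-05°.
North–south distance: 1e-05° × 111195 m/° = 1.11195 m.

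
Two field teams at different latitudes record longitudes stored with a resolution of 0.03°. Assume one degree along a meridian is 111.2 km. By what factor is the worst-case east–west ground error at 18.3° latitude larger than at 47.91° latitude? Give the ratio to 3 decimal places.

1.416

With a 0.03° grid the true value lies within half a step, ±0.03°/2 = ±0.015°, of the stored one.
Error at 18.3° = 0.015° × 111200 × cos 18.3° ≈ 1668 × 0.9494 = 1583.6 m.
Error at 47.91° = 0.015° × 111200 × cos 47.91° ≈ 1668 × 0.6703 = 1118.1 m.
Ratio: 1583.6 / 1118.1 = cos 18.3° / cos 47.91° ≈ 1.4164.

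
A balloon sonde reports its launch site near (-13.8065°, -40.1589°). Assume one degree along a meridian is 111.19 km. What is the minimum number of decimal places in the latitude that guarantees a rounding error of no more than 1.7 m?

5 decimal places

One degree of latitude covers 111190 m.
N decimal places → at most half a unit in the last place, 0.5 × 10⁻ᴺ° = 111190/2 × 10⁻ᴺ m.
Setting 55595 × 10⁻ᴺ ≤ 1.7 gives 10ᴺ ≥ 3.27e+04, i.e. N ≥ 4.51.
N = 4 would give 5.56 m (too coarse); N = 5 gives 0.556 m ≤ 1.7 m.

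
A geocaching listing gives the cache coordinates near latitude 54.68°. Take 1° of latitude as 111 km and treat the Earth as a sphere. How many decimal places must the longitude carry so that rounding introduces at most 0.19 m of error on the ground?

At 54.68° one degree of longitude covers 111000 × cos 54.68° ≈ 111000 × 0.5781 ≈ 64173.8 m.
With N decimal places the half-ulp bound is 0.5·10⁻ᴺ°, or 0.5·10⁻ᴺ × 64173.8 m on the ground.
Need 0.5 × 64173.8 × 10⁻ᴺ ≤ 0.19 → 10⁻ᴺ ≤ 5.921e-06, so N ≥ 5.23.
At 5 places the error can reach 0.321 m, but 6 places keeps it to 0.0321 m.

6 decimal places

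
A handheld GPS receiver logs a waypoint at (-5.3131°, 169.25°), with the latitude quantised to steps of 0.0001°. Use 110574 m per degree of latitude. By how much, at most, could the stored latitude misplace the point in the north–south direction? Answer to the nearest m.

6 m

With a 0.0001° grid the true value lies within half a step, ±0.0001°/2 = ±5e-05°, of the stored one.
North–south distance: 5e-05° × 110574 m/° = 5.5287 m.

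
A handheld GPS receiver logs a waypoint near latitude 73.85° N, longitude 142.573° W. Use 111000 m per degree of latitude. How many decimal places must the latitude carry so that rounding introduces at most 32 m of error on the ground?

4 decimal places

One degree of latitude covers 111000 m.
N decimal places → at most half a unit in the last place, 0.5 × 10⁻ᴺ° = 111000/2 × 10⁻ᴺ m.
Need 0.5 × 111000 × 10⁻ᴺ ≤ 32 → 10⁻ᴺ ≤ 5.766e-04, so N ≥ 3.24.
So 4 decimal places suffice (5.55 m); 3 would allow up to 55.5 m.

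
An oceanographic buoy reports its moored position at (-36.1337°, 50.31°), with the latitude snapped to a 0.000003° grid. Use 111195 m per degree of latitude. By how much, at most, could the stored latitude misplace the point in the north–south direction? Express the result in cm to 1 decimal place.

16.7 cm

With a 0.000003° grid the true value lies within half a step, ±0.000003°/2 = ±1.5e-06°, of the stored one.
North–south distance: 1.5e-06° × 111195 m/° = 0.166793 m.
That is 0.166793 m = 16.679 cm.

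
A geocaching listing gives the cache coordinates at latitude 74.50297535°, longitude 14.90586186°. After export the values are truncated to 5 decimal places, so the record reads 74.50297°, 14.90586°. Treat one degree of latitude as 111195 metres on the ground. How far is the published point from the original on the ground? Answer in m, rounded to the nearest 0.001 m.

The latitude changed by +0.00000535° and the longitude by +0.00000186°.
N–S: 0.00000535° × 111195 m/° = 0.594893 m.
E–W at 74.503°: 0.00000186° × 111195 × cos 74.503° = 0.00000186 × 111195 × 0.2672 ≈ 0.0552606 m.
Combined displacement = (0.594893² + 0.0552606²)^½ ≈ 0.597454 m.

0.597 m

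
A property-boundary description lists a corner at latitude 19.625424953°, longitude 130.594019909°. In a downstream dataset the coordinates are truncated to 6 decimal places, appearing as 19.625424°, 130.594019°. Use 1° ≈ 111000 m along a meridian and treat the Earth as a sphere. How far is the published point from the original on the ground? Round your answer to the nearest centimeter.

The latitude changed by +0.000000953° and the longitude by +0.000000909°.
North–south shift: 0.000000953 × 111000 = 0.105783 m.
E–W at 19.6254°: 0.000000909° × 111000 × cos 19.6254° = 0.000000909 × 111000 × 0.9419 ≈ 0.0950376 m.
Combined displacement = (0.105783² + 0.0950376²)^½ ≈ 0.142205 m.
That is 0.142205 m = 14.22 cm.

14 centimeters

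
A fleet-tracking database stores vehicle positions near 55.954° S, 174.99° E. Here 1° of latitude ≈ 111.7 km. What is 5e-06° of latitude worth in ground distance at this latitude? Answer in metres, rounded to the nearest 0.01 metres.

0.56 metres

Along a meridian 5e-06° is 5e-06 × 111700 = 0.5585 m.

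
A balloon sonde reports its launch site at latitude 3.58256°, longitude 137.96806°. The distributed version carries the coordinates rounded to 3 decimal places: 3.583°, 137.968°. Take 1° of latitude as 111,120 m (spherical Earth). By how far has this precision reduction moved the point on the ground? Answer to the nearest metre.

49 metres

The latitude changed by -0.00044° and the longitude by +0.00006°.
North–south shift: -0.00044 × 111120 = -48.8928 m.
E–W at 3.583°: 0.00006° × 111120 × cos 3.583° = 0.00006 × 111120 × 0.9980 ≈ 6.65417 m.
Distance: √(48.8928² + 6.65417²) ≈ 49.3435 m.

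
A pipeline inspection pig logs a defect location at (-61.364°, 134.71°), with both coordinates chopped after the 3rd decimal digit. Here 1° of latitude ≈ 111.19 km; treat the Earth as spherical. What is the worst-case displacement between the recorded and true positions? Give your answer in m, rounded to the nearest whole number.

Truncating at 3 decimal places can drop up to a full unit in the last place, so each coordinate may be off by as much as 0.001°.
Latitude error → 0.001 × 111190 = 111.19 m along the meridian.
E–W at 61.364°: 0.001° × 111190 × cos 61.364° = 0.001 × 111190 × 0.4792 ≈ 53.2871 m.
Worst case both components are at the extreme and orthogonal: √(111.19² + 53.2871²) ≈ 123.299 m.

123 m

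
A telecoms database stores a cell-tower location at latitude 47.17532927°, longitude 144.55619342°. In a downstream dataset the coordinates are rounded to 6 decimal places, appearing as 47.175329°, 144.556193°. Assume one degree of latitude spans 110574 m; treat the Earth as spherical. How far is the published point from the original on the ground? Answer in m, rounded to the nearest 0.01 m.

0.04 m

The latitude changed by +0.00000027° and the longitude by +0.00000042°.
North–south shift: 0.00000027 × 110574 = 0.029855 m.
E–W at 47.1753°: 0.00000042° × 110574 × cos 47.1753° = 0.00000042 × 110574 × 0.6798 ≈ 0.0315687 m.
Distance: √(0.029855² + 0.0315687²) ≈ 0.04345 m.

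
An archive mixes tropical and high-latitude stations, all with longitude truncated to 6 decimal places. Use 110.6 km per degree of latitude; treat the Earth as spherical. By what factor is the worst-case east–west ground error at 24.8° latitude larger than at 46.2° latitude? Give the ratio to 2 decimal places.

Truncating at 6 decimal places can drop up to a full unit in the last place, so the longitude may be off by as much as 1e-06°.
Error at 24.8° = 1e-06° × 110600 × cos 24.8° ≈ 0.1106 × 0.9078 = 0.1004 m.
At 46.2°: 1e-06° × 110600 × cos 46.2° = 1e-06 × 110600 × 0.6921 ≈ 0.076551 m.
The ratio reduces to cos 24.8° / cos 46.2° = 0.9078/0.6921 ≈ 1.3115.

1.31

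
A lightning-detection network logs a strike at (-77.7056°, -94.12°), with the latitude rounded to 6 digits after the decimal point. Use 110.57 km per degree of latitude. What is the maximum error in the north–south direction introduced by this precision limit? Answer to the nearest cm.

Rounding to 6 decimal places leaves the latitude within ±5e-07° of the true value.
So the N–S error is at most 5e-07 × 110570 = 0.055285 m.
That is 0.055285 m = 5.5285 cm.

6 cm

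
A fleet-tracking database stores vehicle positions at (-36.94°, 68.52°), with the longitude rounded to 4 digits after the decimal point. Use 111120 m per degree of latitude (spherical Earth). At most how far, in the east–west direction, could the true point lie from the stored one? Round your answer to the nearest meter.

Rounding to 4 decimal places leaves the longitude within ±5e-05° of the true value.
At latitude 36.94° a degree of longitude spans 111120 m × cos 36.94° = 111120 × 0.7993 ≈ 88814.4 m.
So at most 5e-05° × 88814.4 ≈ 4.44072 m east–west.

4 meters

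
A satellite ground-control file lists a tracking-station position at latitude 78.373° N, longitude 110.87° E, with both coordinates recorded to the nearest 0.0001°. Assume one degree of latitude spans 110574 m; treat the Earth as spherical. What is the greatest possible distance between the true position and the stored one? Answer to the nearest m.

6 m

Rounding to 4 decimal places leaves each coordinate within ±5e-05° of the true value.
Latitude error → 5e-05 × 110574 = 5.5287 m along the meridian.
Longitude error → 5e-05 × 110574 × cos 78.373° = 5e-05 × 110574 × 0.2015 ≈ 1.11425 m.
Combining orthogonally: (5.5287² + 1.11425²)^½ ≈ 5.63987 m.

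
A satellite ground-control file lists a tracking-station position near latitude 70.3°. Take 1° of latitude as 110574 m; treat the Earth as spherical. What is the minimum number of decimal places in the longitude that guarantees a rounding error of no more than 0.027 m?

6

At 70.3° one degree of longitude covers 110574 × cos 70.3° ≈ 110574 × 0.3371 ≈ 37274 m.
N decimal places → at most half a unit in the last place, 0.5 × 10⁻ᴺ° = 37274/2 × 10⁻ᴺ m.
Setting 18637 × 10⁻ᴺ ≤ 0.027 gives 10ᴺ ≥ 6.903e+05, i.e. N ≥ 5.84.
At 5 places the error can reach 0.186 m, but 6 places keeps it to 0.0186 m.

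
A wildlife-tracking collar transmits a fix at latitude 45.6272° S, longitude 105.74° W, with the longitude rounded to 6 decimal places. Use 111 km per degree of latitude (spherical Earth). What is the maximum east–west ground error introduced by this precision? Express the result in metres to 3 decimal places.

0.039 metres

Rounding to 6 decimal places leaves the longitude within ±5e-07° of the true value.
One degree of longitude at 45.6272° is 111000 × cos 45.6272° ≈ 111000 × 0.6993 = 77625 m.
East–west error: 5e-07° × 77625 m/° ≈ 0.0388125 m.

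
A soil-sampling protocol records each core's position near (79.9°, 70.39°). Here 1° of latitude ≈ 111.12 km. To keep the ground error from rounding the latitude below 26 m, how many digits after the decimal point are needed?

4 decimal places

One degree of latitude covers 111120 m.
N decimal places → at most half a unit in the last place, 0.5 × 10⁻ᴺ° = 111120/2 × 10⁻ᴺ m.
Setting 55560 × 10⁻ᴺ ≤ 26 gives 10ᴺ ≥ 2137, i.e. N ≥ 3.33.
At 3 places the error can reach 55.6 m, but 4 places keeps it to 5.56 m.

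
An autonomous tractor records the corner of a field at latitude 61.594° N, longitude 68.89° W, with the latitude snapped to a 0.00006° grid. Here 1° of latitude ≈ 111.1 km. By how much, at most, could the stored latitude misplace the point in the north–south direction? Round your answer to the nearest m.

With a 0.00006° grid the true value lies within half a step, ±0.00006°/2 = ±3e-05°, of the stored one.
Along the meridian that is 3e-05° × 111100 m/° = 3.333 m.

3 m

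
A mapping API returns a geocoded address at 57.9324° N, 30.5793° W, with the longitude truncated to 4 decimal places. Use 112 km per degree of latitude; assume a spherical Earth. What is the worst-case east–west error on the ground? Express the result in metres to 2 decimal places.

5.95 metres

Truncating at 4 decimal places can drop up to a full unit in the last place, so the longitude may be off by as much as 0.0001°.
At latitude 57.9324° a degree of longitude spans 112000 m × cos 57.9324° = 112000 × 0.5309 ≈ 59463 m.
Maximum E–W displacement: 0.0001 × 59463 = 5.9463 m.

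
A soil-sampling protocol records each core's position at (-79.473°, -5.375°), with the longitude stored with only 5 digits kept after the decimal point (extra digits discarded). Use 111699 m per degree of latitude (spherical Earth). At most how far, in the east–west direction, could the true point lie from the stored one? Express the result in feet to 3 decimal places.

0.670 feet

Truncating at 5 decimal places can drop up to a full unit in the last place, so the longitude may be off by as much as 1e-05°.
Parallels shrink by cos φ, so at 79.473° a degree of longitude is 111699 × 0.1827 ≈ 20407.3 m.
So at most 1e-05° × 20407.3 ≈ 0.204073 m east–west.
Converting: 0.204073 m × 3.2808 ft/m ≈ 0.66953 ft.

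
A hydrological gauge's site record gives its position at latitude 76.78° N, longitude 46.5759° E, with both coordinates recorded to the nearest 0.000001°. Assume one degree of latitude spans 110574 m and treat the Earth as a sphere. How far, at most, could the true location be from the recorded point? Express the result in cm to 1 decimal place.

Rounding to 6 decimal places leaves each coordinate within ±5e-07° of the true value.
North–south component: 5e-07° × 110574 = 0.055287 m.
E–W at 76.78°: 5e-07° × 110574 × cos 76.78° = 5e-07 × 110574 × 0.2287 ≈ 0.0126436 m.
The two errors are perpendicular, so the maximum displacement is √(0.055287² + 0.0126436²) ≈ 0.0567143 m.
That is 0.0567143 m = 5.6714 cm.

5.7 cm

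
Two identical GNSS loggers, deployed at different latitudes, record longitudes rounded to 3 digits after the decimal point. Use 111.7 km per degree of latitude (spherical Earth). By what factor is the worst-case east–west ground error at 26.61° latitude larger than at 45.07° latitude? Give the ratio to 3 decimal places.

1.266

Rounding to 3 decimal places leaves the longitude within ±0.0005° of the true value.
Error at 26.61° = 0.0005° × 111700 × cos 26.61° ≈ 55.85 × 0.8941 = 49.934 m.
Error at 45.07° = 0.0005° × 111700 × cos 45.07° ≈ 55.85 × 0.7062 = 39.444 m.
Ratio: 49.934 / 39.444 = cos 26.61° / cos 45.07° ≈ 1.2660.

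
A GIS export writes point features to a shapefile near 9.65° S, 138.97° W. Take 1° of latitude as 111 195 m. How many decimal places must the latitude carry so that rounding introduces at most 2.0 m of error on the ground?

One degree of latitude covers 111195 m.
With N decimal places the half-ulp bound is 0.5·10⁻ᴺ°, or 0.5·10⁻ᴺ × 111195 m on the ground.
Need 0.5 × 111195 × 10⁻ᴺ ≤ 2.0 → 10⁻ᴺ ≤ 3.597e-05, so N ≥ 4.44.
So 5 decimal places suffice (0.556 m); 4 would allow up to 5.56 m.

5 decimal places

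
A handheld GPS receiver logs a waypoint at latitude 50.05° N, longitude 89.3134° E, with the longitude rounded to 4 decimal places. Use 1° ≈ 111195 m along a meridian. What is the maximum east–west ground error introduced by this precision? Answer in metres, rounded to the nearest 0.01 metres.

Rounding to 4 decimal places leaves the longitude within ±5e-05° of the true value.
Parallels shrink by cos φ, so at 50.05° a degree of longitude is 111195 × 0.6421 ≈ 71400.4 m.
So at most 5e-05° × 71400.4 ≈ 3.57002 m east–west.

3.57 metres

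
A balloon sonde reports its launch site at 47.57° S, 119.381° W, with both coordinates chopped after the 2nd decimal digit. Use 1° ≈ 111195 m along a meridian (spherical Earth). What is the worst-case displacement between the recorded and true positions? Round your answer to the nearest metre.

Truncating at 2 decimal places can drop up to a full unit in the last place, so each coordinate may be off by as much as 0.01°.
North–south component: 0.01° × 111195 = 1111.95 m.
E–W at 47.57°: 0.01° × 111195 × cos 47.57° = 0.01 × 111195 × 0.6747 ≈ 750.22 m.
The two errors are perpendicular, so the maximum displacement is √(1111.95² + 750.22²) ≈ 1341.37 m.

1341 metres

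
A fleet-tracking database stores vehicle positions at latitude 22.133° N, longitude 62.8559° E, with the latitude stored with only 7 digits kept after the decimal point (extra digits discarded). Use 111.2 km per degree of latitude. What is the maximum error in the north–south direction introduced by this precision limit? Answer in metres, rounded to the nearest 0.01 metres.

Truncating at 7 decimal places can drop up to a full unit in the last place, so the latitude may be off by as much as 1e-07°.
So the N–S error is at most 1e-07 × 111200 = 0.01112 m.

0.01 metres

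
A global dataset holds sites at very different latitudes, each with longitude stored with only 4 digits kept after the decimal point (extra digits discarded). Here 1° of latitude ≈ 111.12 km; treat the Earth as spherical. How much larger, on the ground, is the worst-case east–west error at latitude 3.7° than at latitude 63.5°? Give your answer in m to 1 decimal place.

6.1 m

Truncating at 4 decimal places can drop up to a full unit in the last place, so the longitude may be off by as much as 0.0001°.
At 3.7°: 0.0001° × 111120 × cos 3.7° = 0.0001 × 111120 × 0.9979 ≈ 11.089 m.
At 63.5°: 0.0001° × 111120 × cos 63.5° = 0.0001 × 111120 × 0.4462 ≈ 4.9582 m.
So the lower-latitude error exceeds the higher by 11.089 − 4.9582 = 6.1307 m.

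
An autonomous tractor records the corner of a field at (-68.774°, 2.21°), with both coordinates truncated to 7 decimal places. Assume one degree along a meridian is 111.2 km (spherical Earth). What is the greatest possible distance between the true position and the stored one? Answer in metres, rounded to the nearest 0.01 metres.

0.01 metres

Truncating at 7 decimal places can drop up to a full unit in the last place, so each coordinate may be off by as much as 1e-07°.
N–S: 1e-07° × 111200 m/° = 0.01112 m.
E–W at 68.774°: 1e-07° × 111200 × cos 68.774° = 1e-07 × 111200 × 0.3620 ≈ 0.00402597 m.
Combining orthogonally: (0.01112² + 0.00402597²)^½ ≈ 0.0118264 m.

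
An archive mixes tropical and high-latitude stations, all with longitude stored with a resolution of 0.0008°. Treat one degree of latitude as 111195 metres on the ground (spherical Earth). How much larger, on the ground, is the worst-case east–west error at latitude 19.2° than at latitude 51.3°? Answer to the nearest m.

With a 0.0008° grid the true value lies within half a step, ±0.0008°/2 = ±0.0004°, of the stored one.
Error at 19.2° = 0.0004° × 111195 × cos 19.2° ≈ 44.478 × 0.9444 = 42.004 m.
Error at 51.3° = 0.0004° × 111195 × cos 51.3° ≈ 44.478 × 0.6252 = 27.81 m.
So the lower-latitude error exceeds the higher by 42.004 − 27.81 = 14.194 m.

14 m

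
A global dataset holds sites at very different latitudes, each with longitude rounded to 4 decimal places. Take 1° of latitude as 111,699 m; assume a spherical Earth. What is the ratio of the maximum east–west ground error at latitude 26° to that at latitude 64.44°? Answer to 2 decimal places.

2.08

Rounding to 4 decimal places leaves the longitude within ±5e-05° of the true value.
At 26°: 5e-05° × 111699 × cos 26° = 5e-05 × 111699 × 0.8988 ≈ 5.0197 m.
At 64.44°: 5e-05° × 111699 × cos 64.44° = 5e-05 × 111699 × 0.4315 ≈ 2.4097 m.
Ratio: 5.0197 / 2.4097 = cos 26° / cos 64.44° ≈ 2.0832.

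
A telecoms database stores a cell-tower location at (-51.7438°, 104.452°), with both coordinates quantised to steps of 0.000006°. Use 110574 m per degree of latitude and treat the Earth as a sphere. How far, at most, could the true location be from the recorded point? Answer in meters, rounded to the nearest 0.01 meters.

0.39 meters

With a 0.000006° grid the true value lies within half a step, ±0.000006°/2 = ±3e-06°, of the stored one.
Latitude error → 3e-06 × 110574 = 0.331722 m along the meridian.
East–west component at 51.7438°: 3e-06° × 110574 × cos 51.7438° ≈ 3e-06 × 68465.1 ≈ 0.205395 m.
Combining orthogonally: (0.331722² + 0.205395²)^½ ≈ 0.390162 m.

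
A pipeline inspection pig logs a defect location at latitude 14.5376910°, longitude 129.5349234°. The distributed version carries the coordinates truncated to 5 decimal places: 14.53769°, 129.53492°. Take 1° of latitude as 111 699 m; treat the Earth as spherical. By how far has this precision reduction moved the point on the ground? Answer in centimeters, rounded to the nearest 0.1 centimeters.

38.4 centimeters

The latitude changed by +0.0000010° and the longitude by +0.0000034°.
N–S: 0.0000010° × 111699 m/° = 0.111699 m.
E–W at 14.5377°: 0.0000034° × 111699 × cos 14.5377° = 0.0000034 × 111699 × 0.9680 ≈ 0.367617 m.
Hypotenuse of the two orthogonal shifts: √(0.111699² + 0.367617²) = 0.384212 m.
That is 0.384212 m = 38.421 cm.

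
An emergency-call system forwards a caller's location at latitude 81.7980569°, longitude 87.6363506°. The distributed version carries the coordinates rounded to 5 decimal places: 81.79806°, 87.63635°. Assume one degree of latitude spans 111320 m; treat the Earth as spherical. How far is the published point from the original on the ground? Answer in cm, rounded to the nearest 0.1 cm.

The latitude changed by -0.0000031° and the longitude by +0.0000006°.
North–south shift: -0.0000031 × 111320 = -0.345092 m.
E–W at 81.7981°: 0.0000006° × 111320 × cos 81.7981° = 0.0000006 × 111320 × 0.1427 ≈ 0.00952871 m.
Distance: √(0.345092² + 0.00952871²) ≈ 0.345224 m.
That is 0.345224 m = 34.522 cm.

34.5 cm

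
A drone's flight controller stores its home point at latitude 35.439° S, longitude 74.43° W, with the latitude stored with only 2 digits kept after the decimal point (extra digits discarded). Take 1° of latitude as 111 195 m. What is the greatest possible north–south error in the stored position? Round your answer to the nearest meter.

Truncating at 2 decimal places can drop up to a full unit in the last place, so the latitude may be off by as much as 0.01°.
North–south distance: 0.01° × 111195 m/° = 1111.95 m.

1112 meters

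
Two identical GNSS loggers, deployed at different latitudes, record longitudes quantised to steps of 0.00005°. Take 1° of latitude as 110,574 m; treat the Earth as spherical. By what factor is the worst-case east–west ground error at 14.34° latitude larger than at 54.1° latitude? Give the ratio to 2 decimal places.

1.65

With a 0.00005° grid the true value lies within half a step, ±0.00005°/2 = ±2.5e-05°, of the stored one.
At 14.34°: 2.5e-05° × 110574 × cos 14.34° = 2.5e-05 × 110574 × 0.9688 ≈ 2.6782 m.
Error at 54.1° = 2.5e-05° × 110574 × cos 54.1° ≈ 2.7644 × 0.5864 = 1.6209 m.
Ratio: 2.6782 / 1.6209 = cos 14.34° / cos 54.1° ≈ 1.6523.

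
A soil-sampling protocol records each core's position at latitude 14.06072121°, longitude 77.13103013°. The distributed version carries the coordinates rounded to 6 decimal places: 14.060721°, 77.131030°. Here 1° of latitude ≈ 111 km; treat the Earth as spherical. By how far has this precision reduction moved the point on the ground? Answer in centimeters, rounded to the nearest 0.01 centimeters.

2.72 centimeters

The latitude changed by +0.00000021° and the longitude by +0.00000013°.
N–S: 0.00000021° × 111000 m/° = 0.02331 m.
East–west at this latitude: 0.00000013° × 111000 × cos 14.0607° ≈ 0.00000013 × 107674 = 0.0139977 m.
Hypotenuse of the two orthogonal shifts: √(0.02331² + 0.0139977²) = 0.0271899 m.
That is 0.0271899 m = 2.719 cm.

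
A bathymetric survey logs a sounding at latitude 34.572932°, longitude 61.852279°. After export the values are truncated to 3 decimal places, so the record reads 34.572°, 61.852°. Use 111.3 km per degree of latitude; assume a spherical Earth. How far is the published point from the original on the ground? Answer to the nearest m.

The latitude changed by +0.000932° and the longitude by +0.000279°.
North–south shift: 0.000932 × 111300 = 103.732 m.
E–W at 34.572°: 0.000279° × 111300 × cos 34.572° = 0.000279 × 111300 × 0.8234 ≈ 25.5692 m.
Hypotenuse of the two orthogonal shifts: √(103.732² + 25.5692²) = 106.836 m.

107 m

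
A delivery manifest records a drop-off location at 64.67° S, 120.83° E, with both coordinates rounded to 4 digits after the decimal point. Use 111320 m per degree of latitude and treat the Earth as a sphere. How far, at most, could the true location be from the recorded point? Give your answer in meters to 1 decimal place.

Rounding to 4 decimal places leaves each coordinate within ±5e-05° of the true value.
Latitude error → 5e-05 × 111320 = 5.566 m along the meridian.
E–W at 64.67°: 5e-05° × 111320 × cos 64.67° = 5e-05 × 111320 × 0.4278 ≈ 2.38131 m.
The two errors are perpendicular, so the maximum displacement is √(5.566² + 2.38131²) ≈ 6.05401 m.

6.1 meters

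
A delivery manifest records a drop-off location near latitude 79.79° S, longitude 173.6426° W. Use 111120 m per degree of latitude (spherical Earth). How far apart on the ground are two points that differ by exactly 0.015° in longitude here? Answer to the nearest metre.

0.015° of longitude at 79.79° is 0.015 × 111120 × cos 79.79° ≈ 0.015 × 19696.7 = 295.451 m.

295 metres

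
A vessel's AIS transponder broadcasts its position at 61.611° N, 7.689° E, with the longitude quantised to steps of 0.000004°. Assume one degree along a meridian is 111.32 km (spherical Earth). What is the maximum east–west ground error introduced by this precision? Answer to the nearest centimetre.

11 centimetres

With a 0.000004° grid the true value lies within half a step, ±0.000004°/2 = ±2e-06°, of the stored one.
Parallels shrink by cos φ, so at 61.611° a degree of longitude is 111320 × 0.4755 ≈ 52927.7 m.
East–west error: 2e-06° × 52927.7 m/° ≈ 0.105855 m.
That is 0.105855 m = 10.586 cm.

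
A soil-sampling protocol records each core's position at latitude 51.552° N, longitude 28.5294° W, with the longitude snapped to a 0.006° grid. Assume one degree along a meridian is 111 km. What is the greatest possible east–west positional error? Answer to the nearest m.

207 m

With a 0.006° grid the true value lies within half a step, ±0.006°/2 = ±0.003°, of the stored one.
One degree of longitude at 51.552° is 111000 × cos 51.552° ≈ 111000 × 0.6218 = 69020.3 m.
So at most 0.003° × 69020.3 ≈ 207.061 m east–west.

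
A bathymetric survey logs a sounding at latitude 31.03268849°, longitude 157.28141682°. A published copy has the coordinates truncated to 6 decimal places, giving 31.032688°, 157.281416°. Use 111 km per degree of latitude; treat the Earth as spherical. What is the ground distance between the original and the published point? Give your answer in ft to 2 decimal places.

0.31 ft

The latitude changed by +0.00000049° and the longitude by +0.00000082°.
North–south shift: 0.00000049 × 111000 = 0.05439 m.
East–west at this latitude: 0.00000082° × 111000 × cos 31.0327° ≈ 0.00000082 × 95112.9 = 0.0779926 m.
Combined displacement = (0.05439² + 0.0779926²)^½ ≈ 0.0950848 m.
In feet: 0.0950848 m ÷ 0.3048 ≈ 0.31196 ft.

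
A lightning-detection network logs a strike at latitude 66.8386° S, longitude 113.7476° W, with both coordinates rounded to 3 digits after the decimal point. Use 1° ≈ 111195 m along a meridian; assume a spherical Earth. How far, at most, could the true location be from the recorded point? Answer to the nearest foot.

196 feet

Rounding to 3 decimal places leaves each coordinate within ±0.0005° of the true value.
N–S: 0.0005° × 111195 m/° = 55.5975 m.
Longitude error → 0.0005 × 111195 × cos 66.8386° = 0.0005 × 111195 × 0.3933 ≈ 21.8678 m.
Worst case both components are at the extreme and orthogonal: √(55.5975² + 21.8678²) ≈ 59.7435 m.
In feet: 59.7435 m ÷ 0.3048 ≈ 196.01 ft.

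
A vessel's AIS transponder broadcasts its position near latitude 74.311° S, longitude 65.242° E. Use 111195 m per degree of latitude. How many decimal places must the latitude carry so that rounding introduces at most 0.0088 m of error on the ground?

One degree of latitude covers 111195 m.
N decimal places → at most half a unit in the last place, 0.5 × 10⁻ᴺ° = 111195/2 × 10⁻ᴺ m.
Setting 55597.5 × 10⁻ᴺ ≤ 0.0088 gives 10ᴺ ≥ 6.318e+06, i.e. N ≥ 6.80.
So 7 decimal places suffice (0.00556 m); 6 would allow up to 0.0556 m.

7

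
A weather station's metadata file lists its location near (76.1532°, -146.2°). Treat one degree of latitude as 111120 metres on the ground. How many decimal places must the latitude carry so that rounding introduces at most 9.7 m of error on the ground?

One degree of latitude covers 111120 m.
N decimal places → at most half a unit in the last place, 0.5 × 10⁻ᴺ° = 111120/2 × 10⁻ᴺ m.
Need 0.5 × 111120 × 10⁻ᴺ ≤ 9.7 → 10⁻ᴺ ≤ 1.746e-04, so N ≥ 3.76.
So 4 decimal places suffice (5.56 m); 3 would allow up to 55.6 m.

4 decimal places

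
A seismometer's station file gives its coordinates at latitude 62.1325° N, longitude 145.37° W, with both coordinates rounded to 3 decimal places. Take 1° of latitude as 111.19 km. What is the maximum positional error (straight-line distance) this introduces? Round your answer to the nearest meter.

Rounding to 3 decimal places leaves each coordinate within ±0.0005° of the true value.
Latitude error → 0.0005 × 111190 = 55.595 m along the meridian.
East–west component at 62.1325°: 0.0005° × 111190 × cos 62.1325° ≈ 0.0005 × 51973.4 ≈ 25.9867 m.
The two errors are perpendicular, so the maximum displacement is √(55.595² + 25.9867²) ≈ 61.3687 m.

61 meters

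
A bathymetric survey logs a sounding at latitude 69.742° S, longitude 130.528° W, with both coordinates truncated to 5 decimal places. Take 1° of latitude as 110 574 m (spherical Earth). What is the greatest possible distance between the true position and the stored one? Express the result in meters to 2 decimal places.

Truncating at 5 decimal places can drop up to a full unit in the last place, so each coordinate may be off by as much as 1e-05°.
North–south component: 1e-05° × 110574 = 1.10574 m.
Longitude error → 1e-05 × 110574 × cos 69.742° = 1e-05 × 110574 × 0.3462 ≈ 0.38286 m.
The two errors are perpendicular, so the maximum displacement is √(1.10574² + 0.38286²) ≈ 1.17015 m.

1.17 meters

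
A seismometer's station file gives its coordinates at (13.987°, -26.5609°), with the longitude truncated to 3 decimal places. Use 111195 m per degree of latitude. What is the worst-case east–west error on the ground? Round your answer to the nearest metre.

Truncating at 3 decimal places can drop up to a full unit in the last place, so the longitude may be off by as much as 0.001°.
One degree of longitude at 13.987° is 111195 × cos 13.987° ≈ 111195 × 0.9704 = 107898 m.
East–west error: 0.001° × 107898 m/° ≈ 107.898 m.

108 metres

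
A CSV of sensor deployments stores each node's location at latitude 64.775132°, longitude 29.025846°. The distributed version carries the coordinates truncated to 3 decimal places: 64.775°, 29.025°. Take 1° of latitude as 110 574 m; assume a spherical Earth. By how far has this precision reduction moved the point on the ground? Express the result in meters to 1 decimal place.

42.5 meters

The latitude changed by +0.000132° and the longitude by +0.000846°.
North–south shift: 0.000132 × 110574 = 14.5958 m.
East–west at this latitude: 0.000846° × 110574 × cos 64.775° ≈ 0.000846 × 47123.8 = 39.8667 m.
Distance: √(14.5958² + 39.8667²) ≈ 42.4546 m.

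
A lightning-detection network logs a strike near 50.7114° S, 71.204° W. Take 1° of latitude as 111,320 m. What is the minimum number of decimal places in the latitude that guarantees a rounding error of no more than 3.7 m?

One degree of latitude covers 111320 m.
Rounding to N decimal places gives at most 0.5 × 10⁻ᴺ degrees of error, i.e. 0.5 × 10⁻ᴺ × 111320 m.
Need 0.5 × 111320 × 10⁻ᴺ ≤ 3.7 → 10⁻ᴺ ≤ 6.648e-05, so N ≥ 4.18.
N = 4 would give 5.57 m (too coarse); N = 5 gives 0.557 m ≤ 3.7 m.

5 decimal places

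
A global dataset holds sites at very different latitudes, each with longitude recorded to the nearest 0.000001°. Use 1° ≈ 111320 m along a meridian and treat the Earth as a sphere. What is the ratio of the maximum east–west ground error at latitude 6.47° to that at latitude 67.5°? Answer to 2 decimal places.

Rounding to 6 decimal places leaves the longitude within ±5e-07° of the true value.
Error at 6.47° = 5e-07° × 111320 × cos 6.47° ≈ 0.05566 × 0.9936 = 0.055306 m.
Error at 67.5° = 5e-07° × 111320 × cos 67.5° ≈ 0.05566 × 0.3827 = 0.0213 m.
The ratio reduces to cos 6.47° / cos 67.5° = 0.9936/0.3827 ≈ 2.5965.

2.60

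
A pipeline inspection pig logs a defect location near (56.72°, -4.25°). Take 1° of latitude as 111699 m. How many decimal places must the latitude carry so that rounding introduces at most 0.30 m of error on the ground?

6 decimal places

One degree of latitude covers 111699 m.
With N decimal places the half-ulp bound is 0.5·10⁻ᴺ°, or 0.5·10⁻ᴺ × 111699 m on the ground.
Need 0.5 × 111699 × 10⁻ᴺ ≤ 0.30 → 10⁻ᴺ ≤ 5.372e-06, so N ≥ 5.27.
At 5 places the error can reach 0.558 m, but 6 places keeps it to 0.0558 m.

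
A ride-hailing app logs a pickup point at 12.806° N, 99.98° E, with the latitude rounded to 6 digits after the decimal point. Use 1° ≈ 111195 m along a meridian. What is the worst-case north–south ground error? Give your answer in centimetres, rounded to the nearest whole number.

Rounding to 6 decimal places leaves the latitude within ±5e-07° of the true value.
So the N–S error is at most 5e-07 × 111195 = 0.0555975 m.
That is 0.0555975 m = 5.5597 cm.

6 centimetres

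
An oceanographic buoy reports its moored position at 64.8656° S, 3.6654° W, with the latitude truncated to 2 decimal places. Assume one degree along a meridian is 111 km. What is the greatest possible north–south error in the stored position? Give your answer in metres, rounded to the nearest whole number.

Truncating at 2 decimal places can drop up to a full unit in the last place, so the latitude may be off by as much as 0.01°.
So the N–S error is at most 0.01 × 111000 = 1110 m.

1110 metres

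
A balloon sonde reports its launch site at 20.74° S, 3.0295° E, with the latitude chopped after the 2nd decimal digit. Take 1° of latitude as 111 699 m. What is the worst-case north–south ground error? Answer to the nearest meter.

Truncating at 2 decimal places can drop up to a full unit in the last place, so the latitude may be off by as much as 0.01°.
So the N–S error is at most 0.01 × 111699 = 1116.99 m.

1117 meters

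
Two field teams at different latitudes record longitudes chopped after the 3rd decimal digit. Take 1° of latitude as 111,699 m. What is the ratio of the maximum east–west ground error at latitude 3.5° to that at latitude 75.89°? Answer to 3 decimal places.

Truncating at 3 decimal places can drop up to a full unit in the last place, so the longitude may be off by as much as 0.001°.
Error at 3.5° = 0.001° × 111699 × cos 3.5° ≈ 111.7 × 0.9981 = 111.49 m.
Error at 75.89° = 0.001° × 111699 × cos 75.89° ≈ 111.7 × 0.2438 = 27.23 m.
The ratio reduces to cos 3.5° / cos 75.89° = 0.9981/0.2438 ≈ 4.0943.

4.094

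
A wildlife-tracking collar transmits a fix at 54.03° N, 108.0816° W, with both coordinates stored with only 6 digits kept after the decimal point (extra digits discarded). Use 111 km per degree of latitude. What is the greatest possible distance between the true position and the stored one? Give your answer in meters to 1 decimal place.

Truncating at 6 decimal places can drop up to a full unit in the last place, so each coordinate may be off by as much as 1e-06°.
Latitude error → 1e-06 × 111000 = 0.111 m along the meridian.
E–W at 54.03°: 1e-06° × 111000 × cos 54.03° = 1e-06 × 111000 × 0.5874 ≈ 0.0651971 m.
Worst case both components are at the extreme and orthogonal: √(0.111² + 0.0651971²) ≈ 0.128731 m.

0.1 meters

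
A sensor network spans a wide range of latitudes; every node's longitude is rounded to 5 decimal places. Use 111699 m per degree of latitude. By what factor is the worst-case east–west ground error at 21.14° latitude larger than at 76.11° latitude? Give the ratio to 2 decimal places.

Rounding to 5 decimal places leaves the longitude within ±5e-06° of the true value.
At 21.14°: 5e-06° × 111699 × cos 21.14° = 5e-06 × 111699 × 0.9327 ≈ 0.52091 m.
At 76.11°: 5e-06° × 111699 × cos 76.11° = 5e-06 × 111699 × 0.2401 ≈ 0.13407 m.
The ratio reduces to cos 21.14° / cos 76.11° = 0.9327/0.2401 ≈ 3.8853.

3.89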